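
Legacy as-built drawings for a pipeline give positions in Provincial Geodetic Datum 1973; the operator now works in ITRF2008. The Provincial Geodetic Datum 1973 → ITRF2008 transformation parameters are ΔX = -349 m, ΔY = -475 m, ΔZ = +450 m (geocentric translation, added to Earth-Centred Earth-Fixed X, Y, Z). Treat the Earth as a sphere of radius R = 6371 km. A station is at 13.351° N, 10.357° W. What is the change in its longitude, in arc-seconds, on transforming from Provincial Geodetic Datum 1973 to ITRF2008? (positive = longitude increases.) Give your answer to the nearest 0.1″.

Δλ = -17.6″

sin φ = 0.230916, cos φ = 0.972974, sin λ = -0.179781, cos λ = 0.983707.
East component: ΔE = −sin λ·ΔX + cos λ·ΔY = −(-0.179781)(-349) + (0.983707)(-475) = -530.00 m.
1° of latitude spans πR/180 = 111195 m; at latitude φ, 1° of longitude spans that × cos φ = 108189.7 m, so Δλ = -530.00 / 108189.7 × 3600 = -17.636″.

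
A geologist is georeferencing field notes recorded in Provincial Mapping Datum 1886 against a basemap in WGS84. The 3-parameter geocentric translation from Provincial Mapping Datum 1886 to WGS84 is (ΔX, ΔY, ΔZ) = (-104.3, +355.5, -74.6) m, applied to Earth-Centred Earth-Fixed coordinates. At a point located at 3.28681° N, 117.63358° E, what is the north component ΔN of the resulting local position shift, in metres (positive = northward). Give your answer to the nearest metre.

ΔN = -95 m

The local north axis is (−sin φ cos λ, −sin φ sin λ, cos φ), giving ΔN = -2.774 − 18.057 − 74.477 = -95.31 m.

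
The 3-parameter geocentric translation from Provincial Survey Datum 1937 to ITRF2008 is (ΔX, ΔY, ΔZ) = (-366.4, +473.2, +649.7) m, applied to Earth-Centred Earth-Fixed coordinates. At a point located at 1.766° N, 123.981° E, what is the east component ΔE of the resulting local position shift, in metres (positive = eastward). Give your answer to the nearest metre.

The local east axis at (φ, λ) is (−sin λ, cos λ, 0), so ΔE = −sin(123.981°)·(-366.4) + cos(123.981°)·473.2 = 39.35 m.

ΔE = 39 m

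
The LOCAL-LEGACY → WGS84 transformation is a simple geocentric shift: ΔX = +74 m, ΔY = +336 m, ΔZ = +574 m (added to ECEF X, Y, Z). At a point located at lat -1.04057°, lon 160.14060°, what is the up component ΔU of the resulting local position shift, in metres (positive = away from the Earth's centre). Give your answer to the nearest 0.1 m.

At φ = -1.04057°, λ = 160.14060°: sin φ = -0.018160, cos φ = 0.999835, sin λ = 0.339713, cos λ = -0.940529.
ΔU = cos φ cos λ·ΔX + cos φ sin λ·ΔY + sin φ·ΔZ = (0.999835)(-0.940529)(74) + (0.999835)(0.339713)(336) + (-0.018160)(574) = 34.11 m.

ΔU = 34.1 m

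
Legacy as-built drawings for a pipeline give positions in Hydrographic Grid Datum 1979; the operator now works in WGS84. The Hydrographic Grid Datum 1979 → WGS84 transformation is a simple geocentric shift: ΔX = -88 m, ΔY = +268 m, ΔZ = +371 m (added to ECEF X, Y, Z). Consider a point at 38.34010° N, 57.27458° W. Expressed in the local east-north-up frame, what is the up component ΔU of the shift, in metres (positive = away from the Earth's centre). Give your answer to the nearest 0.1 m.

ΔU = 16.0 m

At φ = 38.34010°, λ = -57.27458°: sin φ = 0.620328, cos φ = 0.784342, sin λ = -0.841271, cos λ = 0.540614.
ΔU = cos φ cos λ·ΔX + cos φ sin λ·ΔY + sin φ·ΔZ = (0.784342)(0.540614)(-88) + (0.784342)(-0.841271)(268) + (0.620328)(371) = 15.99 m.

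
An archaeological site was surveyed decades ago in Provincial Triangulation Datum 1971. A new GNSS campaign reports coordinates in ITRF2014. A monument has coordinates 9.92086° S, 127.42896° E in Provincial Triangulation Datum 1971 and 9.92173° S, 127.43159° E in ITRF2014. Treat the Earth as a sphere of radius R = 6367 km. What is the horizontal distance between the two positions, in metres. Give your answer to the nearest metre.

Δφ = -9.92173° − -9.92086° = -0.00087°; Δλ = 127.43159° − 127.42896° = +0.00263°.
1° along a meridian = πR/180 = 111125 m.
ΔN = Δφ × 111125 = -96.7 m; ΔE = Δλ × 111125 × cos(-9.92086°) = +0.00263 × 111125 × 0.985047 = 287.9 m.
Distance = √(ΔE² + ΔN²) = √(287.9² + (-96.7)²) = 303.7 m.

304 m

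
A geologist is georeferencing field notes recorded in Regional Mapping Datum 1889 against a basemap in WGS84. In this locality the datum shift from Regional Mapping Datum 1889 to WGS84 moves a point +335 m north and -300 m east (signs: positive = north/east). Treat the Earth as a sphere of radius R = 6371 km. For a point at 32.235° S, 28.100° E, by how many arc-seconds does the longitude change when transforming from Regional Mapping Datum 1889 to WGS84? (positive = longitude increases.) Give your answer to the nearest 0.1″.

At latitude -32.235°, cos φ = 0.845867.
One radian of longitude at latitude φ spans R cos φ, so Δλ = ΔE / (R cos φ) = -300.0 / (6371000 × 0.845867) = -5.5669e-05 rad = -11.482″.

Δλ = -11.5″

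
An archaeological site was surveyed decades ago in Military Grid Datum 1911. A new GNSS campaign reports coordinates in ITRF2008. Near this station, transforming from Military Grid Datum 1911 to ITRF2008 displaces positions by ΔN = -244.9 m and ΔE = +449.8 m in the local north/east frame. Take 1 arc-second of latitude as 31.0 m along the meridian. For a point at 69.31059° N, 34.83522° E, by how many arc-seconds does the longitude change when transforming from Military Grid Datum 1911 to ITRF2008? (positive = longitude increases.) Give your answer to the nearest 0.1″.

Δλ = 41.1″

At latitude 69.31059°, cos φ = 0.353302.
1″ of longitude at this latitude = 31.00 × cos φ = 10.9524 m, so Δλ = 449.8 / 10.9524 = 41.069″.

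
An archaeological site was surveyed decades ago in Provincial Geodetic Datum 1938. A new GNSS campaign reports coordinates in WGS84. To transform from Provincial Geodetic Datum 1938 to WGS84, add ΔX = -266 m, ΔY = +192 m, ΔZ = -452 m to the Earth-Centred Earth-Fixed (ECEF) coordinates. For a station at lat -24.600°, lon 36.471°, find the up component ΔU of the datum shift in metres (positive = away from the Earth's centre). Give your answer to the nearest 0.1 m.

ΔU = 97.4 m

The local up (radial) axis is (cos φ cos λ, cos φ sin λ, sin φ), giving ΔU = -194.491 + 103.769 + 188.159 = 97.44 m.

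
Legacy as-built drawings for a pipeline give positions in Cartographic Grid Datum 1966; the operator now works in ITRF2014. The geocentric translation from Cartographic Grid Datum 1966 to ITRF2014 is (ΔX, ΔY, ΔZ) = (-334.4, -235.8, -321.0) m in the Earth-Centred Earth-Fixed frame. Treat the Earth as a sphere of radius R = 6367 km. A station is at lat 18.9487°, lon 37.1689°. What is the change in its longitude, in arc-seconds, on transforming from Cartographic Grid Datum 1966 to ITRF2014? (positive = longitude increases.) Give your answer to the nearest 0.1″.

Δλ = 0.5″

sin φ = 0.324721, cos φ = 0.945810, sin λ = 0.604167, cos λ = 0.796858.
East component: ΔE = −sin λ·ΔX + cos λ·ΔY = −(0.604167)(-334.4) + (0.796858)(-235.8) = 14.13 m.
1° of latitude spans πR/180 = 111125 m; at latitude φ, 1° of longitude spans that × cos φ = 105103.2 m, so Δλ = 14.13 / 105103.2 × 3600 = 0.484″.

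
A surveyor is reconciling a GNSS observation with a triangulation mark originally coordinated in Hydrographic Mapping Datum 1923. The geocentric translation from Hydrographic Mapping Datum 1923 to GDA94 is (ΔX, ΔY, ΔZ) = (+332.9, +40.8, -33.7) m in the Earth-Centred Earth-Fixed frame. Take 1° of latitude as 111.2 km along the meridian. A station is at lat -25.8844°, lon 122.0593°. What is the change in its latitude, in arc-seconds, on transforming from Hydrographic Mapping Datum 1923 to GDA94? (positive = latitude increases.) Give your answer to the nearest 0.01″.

sin φ = -0.436557, cos φ = 0.899677, sin λ = 0.847499, cos λ = -0.530797.
North component: ΔN = −sin φ cos λ·ΔX − sin φ sin λ·ΔY + cos φ·ΔZ = −(-0.436557)(-0.530797)(332.9) − (-0.436557)(0.847499)(40.8) + (0.899677)(-33.7) = -92.36 m.
1° of latitude spans 111200 m, so Δφ = -92.36 / 111200 × 3600 = -2.990″.

Δφ = -2.99″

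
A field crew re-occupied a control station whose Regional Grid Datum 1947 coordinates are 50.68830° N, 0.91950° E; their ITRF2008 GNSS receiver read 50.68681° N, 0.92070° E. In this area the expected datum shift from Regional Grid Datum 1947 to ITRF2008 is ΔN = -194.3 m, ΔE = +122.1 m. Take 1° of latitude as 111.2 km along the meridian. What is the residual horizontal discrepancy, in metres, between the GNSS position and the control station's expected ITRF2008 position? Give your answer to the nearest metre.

47 m

Observed coordinate differences: Δφ = -0.00149°, Δλ = +0.00120°.
Converting to metres (1° lat = 111200 m, cos φ = 0.633539): observed ΔN = -165.7 m, observed ΔE = 84.5 m.
Subtracting the expected shift leaves a residual of -165.7 − (-194.3) = 28.6 m north and 84.5 − (122.1) = -37.6 m east.
Residual distance = √(28.6² + (-37.6)²) = 47.2 m.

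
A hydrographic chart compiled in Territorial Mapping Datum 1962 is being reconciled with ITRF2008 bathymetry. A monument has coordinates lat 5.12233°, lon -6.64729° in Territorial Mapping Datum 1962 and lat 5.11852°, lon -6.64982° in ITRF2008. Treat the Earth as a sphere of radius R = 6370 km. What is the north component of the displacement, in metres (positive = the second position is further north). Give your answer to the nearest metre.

ΔN = -424 m

Δφ = 5.11852° − 5.12233° = -0.00381°; Δλ = -6.64982° − -6.64729° = -0.00253°.
1° along a meridian = πR/180 = 111177 m.
ΔN = Δφ × 111177 = -423.6 m; ΔE = Δλ × 111177 × cos(5.12233°) = -0.00253 × 111177 × 0.996006 = -280.2 m.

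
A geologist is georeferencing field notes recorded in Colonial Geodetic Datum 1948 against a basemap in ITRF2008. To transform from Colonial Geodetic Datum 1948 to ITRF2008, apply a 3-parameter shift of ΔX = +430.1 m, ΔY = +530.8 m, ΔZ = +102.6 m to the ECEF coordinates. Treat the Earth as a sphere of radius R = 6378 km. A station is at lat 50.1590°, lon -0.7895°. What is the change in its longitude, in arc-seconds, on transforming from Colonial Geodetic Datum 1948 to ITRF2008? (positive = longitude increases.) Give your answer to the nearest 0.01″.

Δλ = 27.09″

sin φ = 0.767825, cos φ = 0.640659, sin λ = -0.013779, cos λ = 0.999905.
East component: ΔE = −sin λ·ΔX + cos λ·ΔY = −(-0.013779)(430.1) + (0.999905)(530.8) = 536.68 m.
1° of latitude spans πR/180 = 111317 m; at latitude φ, 1° of longitude spans that × cos φ = 71316.3 m, so Δλ = 536.68 / 71316.3 × 3600 = 27.091″.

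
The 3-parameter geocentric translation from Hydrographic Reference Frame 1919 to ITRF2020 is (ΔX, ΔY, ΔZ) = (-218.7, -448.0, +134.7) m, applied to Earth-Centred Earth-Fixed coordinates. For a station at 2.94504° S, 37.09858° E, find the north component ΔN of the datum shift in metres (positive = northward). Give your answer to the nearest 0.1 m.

At φ = -2.94504°, λ = 37.09858°: sin φ = -0.051378, cos φ = 0.998679, sin λ = 0.603188, cos λ = 0.797599.
ΔN = −sin φ cos λ·ΔX − sin φ sin λ·ΔY + cos φ·ΔZ = −(-0.051378)(0.797599)(-218.7) − (-0.051378)(0.603188)(-448.0) + (0.998679)(134.7) = 111.68 m.

ΔN = 111.7 m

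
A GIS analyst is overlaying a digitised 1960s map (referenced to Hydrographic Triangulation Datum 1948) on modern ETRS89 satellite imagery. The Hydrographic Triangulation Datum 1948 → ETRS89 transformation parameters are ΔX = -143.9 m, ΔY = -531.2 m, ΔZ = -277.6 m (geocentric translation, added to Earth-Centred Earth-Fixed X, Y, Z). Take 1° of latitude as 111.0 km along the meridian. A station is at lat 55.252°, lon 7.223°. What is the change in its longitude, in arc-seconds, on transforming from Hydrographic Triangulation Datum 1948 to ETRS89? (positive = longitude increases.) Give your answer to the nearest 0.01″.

Δλ = -28.96″

sin φ = 0.821667, cos φ = 0.569968, sin λ = 0.125731, cos λ = 0.992064.
East component: ΔE = −sin λ·ΔX + cos λ·ΔY = −(0.125731)(-143.9) + (0.992064)(-531.2) = -508.89 m.
1° of latitude spans 111000 m; at latitude φ, 1° of longitude spans that × cos φ = 63266.5 m, so Δλ = -508.89 / 63266.5 × 3600 = -28.957″.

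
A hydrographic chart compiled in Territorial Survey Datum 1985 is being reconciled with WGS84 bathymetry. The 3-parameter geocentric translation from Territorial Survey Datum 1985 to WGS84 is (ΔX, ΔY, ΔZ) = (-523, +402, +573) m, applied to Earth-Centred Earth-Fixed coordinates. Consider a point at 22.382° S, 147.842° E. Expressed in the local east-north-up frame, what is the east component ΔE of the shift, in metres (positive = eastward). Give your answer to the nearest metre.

At φ = -22.382°, λ = 147.842°: sin φ = -0.380780, cos φ = 0.924666, sin λ = 0.532256, cos λ = -0.846584.
ΔE = −sin λ·ΔX + cos λ·ΔY = −(0.532256)·(-523) + (-0.846584)·(402) = -61.96 m.

ΔE = -62 m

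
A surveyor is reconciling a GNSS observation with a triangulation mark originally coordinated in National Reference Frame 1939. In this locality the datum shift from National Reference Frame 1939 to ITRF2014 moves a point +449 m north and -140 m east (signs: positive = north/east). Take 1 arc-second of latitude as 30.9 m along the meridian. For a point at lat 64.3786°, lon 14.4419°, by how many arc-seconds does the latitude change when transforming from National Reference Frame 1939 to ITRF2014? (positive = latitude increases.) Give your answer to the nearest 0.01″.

1″ of latitude = 30.90 m, so Δφ = 449.0 / 30.90 = 14.531″.

Δφ = 14.53″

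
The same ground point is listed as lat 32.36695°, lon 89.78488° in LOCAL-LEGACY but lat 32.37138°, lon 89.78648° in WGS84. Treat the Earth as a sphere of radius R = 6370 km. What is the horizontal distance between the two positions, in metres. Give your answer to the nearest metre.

Δφ = 32.37138° − 32.36695° = +0.00443°; Δλ = 89.78648° − 89.78488° = +0.00160°.
1° along a meridian = πR/180 = 111177 m.
ΔN = Δφ × 111177 = 492.5 m; ΔE = Δλ × 111177 × cos(32.36695°) = +0.00160 × 111177 × 0.844637 = 150.2 m.
Distance = √(ΔE² + ΔN²) = √(150.2² + 492.5²) = 514.9 m.

515 m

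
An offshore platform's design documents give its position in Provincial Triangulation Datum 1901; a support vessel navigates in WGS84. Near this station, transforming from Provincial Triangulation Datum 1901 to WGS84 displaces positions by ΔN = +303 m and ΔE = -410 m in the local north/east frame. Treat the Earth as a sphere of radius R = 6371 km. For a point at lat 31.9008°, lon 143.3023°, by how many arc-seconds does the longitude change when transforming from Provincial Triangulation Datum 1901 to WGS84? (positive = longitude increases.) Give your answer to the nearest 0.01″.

At latitude 31.9008°, cos φ = 0.848964.
One radian of longitude at latitude φ spans R cos φ, so Δλ = ΔE / (R cos φ) = -410.0 / (6371000 × 0.848964) = -7.5803e-05 rad = -15.636″.

Δλ = -15.64″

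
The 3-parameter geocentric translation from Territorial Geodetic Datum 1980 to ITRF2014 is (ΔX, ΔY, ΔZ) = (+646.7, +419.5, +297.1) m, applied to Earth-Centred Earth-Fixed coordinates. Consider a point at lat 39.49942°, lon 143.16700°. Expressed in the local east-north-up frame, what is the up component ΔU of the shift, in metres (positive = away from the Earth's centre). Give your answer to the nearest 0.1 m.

ΔU = -16.4 m

The local up (radial) axis is (cos φ cos λ, cos φ sin λ, sin φ), giving ΔU = -399.404 + 194.053 + 188.977 = -16.37 m.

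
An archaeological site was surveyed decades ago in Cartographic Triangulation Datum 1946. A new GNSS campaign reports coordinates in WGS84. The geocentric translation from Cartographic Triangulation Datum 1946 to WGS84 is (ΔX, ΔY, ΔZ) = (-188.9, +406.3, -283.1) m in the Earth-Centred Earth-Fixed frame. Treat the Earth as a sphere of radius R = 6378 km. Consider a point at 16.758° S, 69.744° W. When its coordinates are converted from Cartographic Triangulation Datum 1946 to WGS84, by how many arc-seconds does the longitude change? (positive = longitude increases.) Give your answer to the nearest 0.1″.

sin φ = -0.288330, cos φ = 0.957531, sin λ = -0.938155, cos λ = 0.346215.
East component: ΔE = −sin λ·ΔX + cos λ·ΔY = −(-0.938155)(-188.9) + (0.346215)(406.3) = -36.55 m.
1° of latitude spans πR/180 = 111317 m; at latitude φ, 1° of longitude spans that × cos φ = 106589.6 m, so Δλ = -36.55 / 106589.6 × 3600 = -1.234″.

Δλ = -1.2″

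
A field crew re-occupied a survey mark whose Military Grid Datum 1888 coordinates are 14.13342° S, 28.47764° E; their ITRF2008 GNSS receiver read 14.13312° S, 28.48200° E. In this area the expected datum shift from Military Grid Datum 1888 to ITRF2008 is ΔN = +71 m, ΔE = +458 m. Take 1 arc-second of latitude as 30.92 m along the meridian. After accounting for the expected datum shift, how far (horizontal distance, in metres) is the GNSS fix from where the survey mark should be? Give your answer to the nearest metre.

Observed coordinate differences: Δφ = +0.00030°, Δλ = +0.00436°.
Converting to metres (1° lat = 111312 m, cos φ = 0.969730): observed ΔN = 33.4 m, observed ΔE = 470.6 m.
Subtracting the expected shift leaves a residual of 33.4 − (71) = -37.6 m north and 470.6 − (458) = 12.6 m east.
Residual distance = √((-37.6)² + 12.6²) = 39.7 m.

40 m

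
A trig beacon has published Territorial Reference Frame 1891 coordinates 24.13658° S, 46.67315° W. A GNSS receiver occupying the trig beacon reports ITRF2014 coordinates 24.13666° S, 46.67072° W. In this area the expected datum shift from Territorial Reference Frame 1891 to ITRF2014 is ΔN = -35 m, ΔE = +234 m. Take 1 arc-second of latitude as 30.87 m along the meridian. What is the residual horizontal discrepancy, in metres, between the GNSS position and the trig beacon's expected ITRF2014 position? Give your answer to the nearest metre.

29 m

Observed coordinate differences: Δφ = -0.00008°, Δλ = +0.00243°.
Converting to metres (1° lat = 111132 m, cos φ = 0.912573): observed ΔN = -8.9 m, observed ΔE = 246.4 m.
Subtracting the expected shift leaves a residual of -8.9 − (-35) = 26.1 m north and 246.4 − (234) = 12.4 m east.
Residual distance = √(26.1² + 12.4²) = 28.9 m.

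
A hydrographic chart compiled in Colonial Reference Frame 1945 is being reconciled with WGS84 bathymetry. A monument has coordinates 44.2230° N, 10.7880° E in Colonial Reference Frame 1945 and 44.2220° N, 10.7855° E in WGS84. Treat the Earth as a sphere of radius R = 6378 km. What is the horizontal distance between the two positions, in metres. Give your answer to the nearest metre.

228 m

Δφ = 44.2220° − 44.2230° = -0.0010°; Δλ = 10.7855° − 10.7880° = -0.0025°.
1° along a meridian = πR/180 = 111317 m.
ΔN = Δφ × 111317 = -111.3 m; ΔE = Δλ × 111317 × cos(44.2230°) = -0.0025 × 111317 × 0.716631 = -199.4 m.
Distance = √(ΔE² + ΔN²) = √((-199.4)² + (-111.3)²) = 228.4 m.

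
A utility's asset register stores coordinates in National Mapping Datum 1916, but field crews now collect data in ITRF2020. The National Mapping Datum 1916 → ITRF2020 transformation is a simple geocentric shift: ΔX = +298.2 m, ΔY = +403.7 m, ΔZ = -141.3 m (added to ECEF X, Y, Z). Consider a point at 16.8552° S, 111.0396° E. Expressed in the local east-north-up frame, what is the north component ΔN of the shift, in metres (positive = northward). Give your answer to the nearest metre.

ΔN = -57 m

The local north axis is (−sin φ cos λ, −sin φ sin λ, cos φ), giving ΔN = -31.042 + 109.251 − 135.230 = -57.02 m.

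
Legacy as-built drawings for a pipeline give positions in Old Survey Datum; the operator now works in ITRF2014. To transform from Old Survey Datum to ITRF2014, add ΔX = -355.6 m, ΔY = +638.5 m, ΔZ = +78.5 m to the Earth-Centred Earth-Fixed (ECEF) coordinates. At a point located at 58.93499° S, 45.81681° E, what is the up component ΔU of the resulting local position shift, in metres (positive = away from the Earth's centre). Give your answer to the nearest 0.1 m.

At φ = -58.93499°, λ = 45.81681°: sin φ = -0.856582, cos φ = 0.516010, sin λ = 0.717115, cos λ = 0.696955.
ΔU = cos φ cos λ·ΔX + cos φ sin λ·ΔY + sin φ·ΔZ = (0.516010)(0.696955)(-355.6) + (0.516010)(0.717115)(638.5) + (-0.856582)(78.5) = 41.14 m.

ΔU = 41.1 m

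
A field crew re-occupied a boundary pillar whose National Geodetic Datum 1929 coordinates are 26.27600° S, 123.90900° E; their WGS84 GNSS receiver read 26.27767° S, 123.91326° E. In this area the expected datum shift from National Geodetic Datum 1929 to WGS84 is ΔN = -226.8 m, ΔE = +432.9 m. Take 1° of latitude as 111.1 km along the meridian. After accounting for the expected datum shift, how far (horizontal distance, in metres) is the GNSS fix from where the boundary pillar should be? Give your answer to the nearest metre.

Observed coordinate differences: Δφ = -0.00167°, Δλ = +0.00426°.
Converting to metres (1° lat = 111100 m, cos φ = 0.896672): observed ΔN = -185.5 m, observed ΔE = 424.4 m.
Subtracting the expected shift leaves a residual of -185.5 − (-226.8) = 41.3 m north and 424.4 − (432.9) = -8.5 m east.
Residual distance = √(41.3² + (-8.5)²) = 42.1 m.

42 m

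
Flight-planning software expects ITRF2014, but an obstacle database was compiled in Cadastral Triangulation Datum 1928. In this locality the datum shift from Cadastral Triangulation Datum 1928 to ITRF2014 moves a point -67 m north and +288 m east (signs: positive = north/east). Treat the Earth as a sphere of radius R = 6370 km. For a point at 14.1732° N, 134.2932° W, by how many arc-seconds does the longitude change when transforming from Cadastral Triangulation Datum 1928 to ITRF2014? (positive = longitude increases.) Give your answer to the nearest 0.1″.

At latitude 14.1732°, cos φ = 0.969560.
One radian of longitude at latitude φ spans R cos φ, so Δλ = ΔE / (R cos φ) = 288.0 / (6370000 × 0.969560) = 4.6631e-05 rad = 9.618″.

Δλ = 9.6″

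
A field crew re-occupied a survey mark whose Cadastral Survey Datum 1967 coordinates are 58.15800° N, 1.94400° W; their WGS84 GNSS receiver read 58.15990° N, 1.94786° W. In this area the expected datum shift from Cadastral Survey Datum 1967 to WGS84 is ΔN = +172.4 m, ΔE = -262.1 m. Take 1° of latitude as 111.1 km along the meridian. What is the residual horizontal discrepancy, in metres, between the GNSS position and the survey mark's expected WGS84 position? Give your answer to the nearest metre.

53 m

Observed coordinate differences: Δφ = +0.00190°, Δλ = -0.00386°.
Converting to metres (1° lat = 111100 m, cos φ = 0.527579): observed ΔN = 211.1 m, observed ΔE = -226.2 m.
Subtracting the expected shift leaves a residual of 211.1 − (172.4) = 38.7 m north and -226.2 − (-262.1) = 35.9 m east.
Residual distance = √(38.7² + 35.9²) = 52.7 m.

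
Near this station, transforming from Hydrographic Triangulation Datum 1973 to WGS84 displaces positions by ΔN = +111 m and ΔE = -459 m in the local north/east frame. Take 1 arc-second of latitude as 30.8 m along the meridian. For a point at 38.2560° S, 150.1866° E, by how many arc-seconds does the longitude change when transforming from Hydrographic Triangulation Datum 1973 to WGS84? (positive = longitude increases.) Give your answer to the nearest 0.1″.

Δλ = -19.0″

At latitude -38.2560°, cos φ = 0.785252.
1″ of longitude at this latitude = 30.80 × cos φ = 24.1858 m, so Δλ = -459.0 / 24.1858 = -18.978″.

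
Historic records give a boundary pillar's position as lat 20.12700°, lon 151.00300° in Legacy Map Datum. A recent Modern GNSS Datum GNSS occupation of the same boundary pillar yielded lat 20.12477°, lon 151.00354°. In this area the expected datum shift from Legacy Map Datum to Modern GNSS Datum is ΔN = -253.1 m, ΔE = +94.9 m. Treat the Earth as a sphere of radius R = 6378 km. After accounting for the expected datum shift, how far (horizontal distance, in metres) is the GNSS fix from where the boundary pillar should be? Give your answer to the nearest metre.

Observed coordinate differences: Δφ = -0.00223°, Δλ = +0.00054°.
Converting to metres (1° lat = 111317 m, cos φ = 0.938932): observed ΔN = -248.2 m, observed ΔE = 56.4 m.
Subtracting the expected shift leaves a residual of -248.2 − (-253.1) = 4.9 m north and 56.4 − (94.9) = -38.5 m east.
Residual distance = √(4.9² + (-38.5)²) = 38.8 m.

39 m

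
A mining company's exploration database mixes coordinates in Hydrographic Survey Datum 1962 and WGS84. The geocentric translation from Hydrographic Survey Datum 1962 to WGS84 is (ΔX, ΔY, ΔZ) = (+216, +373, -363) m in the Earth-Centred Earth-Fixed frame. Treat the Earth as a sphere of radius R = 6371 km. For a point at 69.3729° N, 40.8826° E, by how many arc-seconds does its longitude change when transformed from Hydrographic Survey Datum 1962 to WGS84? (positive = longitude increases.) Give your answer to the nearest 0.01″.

Δλ = 12.92″

sin φ = 0.935893, cos φ = 0.352284, sin λ = 0.654511, cos λ = 0.756052.
East component: ΔE = −sin λ·ΔX + cos λ·ΔY = −(0.654511)(216) + (0.756052)(373) = 140.63 m.
1° of latitude spans πR/180 = 111195 m; at latitude φ, 1° of longitude spans that × cos φ = 39172.2 m, so Δλ = 140.63 / 39172.2 × 3600 = 12.924″.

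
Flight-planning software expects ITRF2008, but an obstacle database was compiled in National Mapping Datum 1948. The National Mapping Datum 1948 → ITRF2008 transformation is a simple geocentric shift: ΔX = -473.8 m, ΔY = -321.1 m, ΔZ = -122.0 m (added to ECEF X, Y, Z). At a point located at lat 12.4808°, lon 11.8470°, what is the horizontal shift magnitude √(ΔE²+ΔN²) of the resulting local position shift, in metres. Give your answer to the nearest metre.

The local east axis at (φ, λ) is (−sin λ, cos λ, 0), so ΔE = −sin(11.8470°)·(-473.8) + cos(11.8470°)·(-321.1) = -216.99 m.
The local north axis is (−sin φ cos λ, −sin φ sin λ, cos φ), giving ΔN = 100.213 + 14.246 − 119.117 = -4.66 m.
Horizontal magnitude = √(ΔE² + ΔN²) = √((-216.99)² + (-4.66)²) = 217.04 m.

217 m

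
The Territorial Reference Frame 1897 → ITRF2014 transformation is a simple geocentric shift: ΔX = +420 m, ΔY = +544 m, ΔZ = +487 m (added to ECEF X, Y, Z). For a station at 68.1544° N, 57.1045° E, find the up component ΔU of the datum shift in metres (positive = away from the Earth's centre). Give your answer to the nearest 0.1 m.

ΔU = 706.9 m

At φ = 68.1544°, λ = 57.1045°: sin φ = 0.928190, cos φ = 0.372107, sin λ = 0.839663, cos λ = 0.543109.
ΔU = cos φ cos λ·ΔX + cos φ sin λ·ΔY + sin φ·ΔZ = (0.372107)(0.543109)(420) + (0.372107)(0.839663)(544) + (0.928190)(487) = 706.88 m.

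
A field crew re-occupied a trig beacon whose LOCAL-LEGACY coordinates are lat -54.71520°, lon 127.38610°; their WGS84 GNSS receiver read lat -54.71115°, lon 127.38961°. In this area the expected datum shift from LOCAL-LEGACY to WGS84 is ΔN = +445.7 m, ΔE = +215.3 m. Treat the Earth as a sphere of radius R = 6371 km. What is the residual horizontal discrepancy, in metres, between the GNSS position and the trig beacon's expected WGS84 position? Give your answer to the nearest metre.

11 m

Observed coordinate differences: Δφ = +0.00405°, Δλ = +0.00351°.
Converting to metres (1° lat = 111195 m, cos φ = 0.577641): observed ΔN = 450.3 m, observed ΔE = 225.4 m.
Subtracting the expected shift leaves a residual of 450.3 − (445.7) = 4.6 m north and 225.4 − (215.3) = 10.1 m east.
Residual distance = √(4.6² + 10.1²) = 11.2 m.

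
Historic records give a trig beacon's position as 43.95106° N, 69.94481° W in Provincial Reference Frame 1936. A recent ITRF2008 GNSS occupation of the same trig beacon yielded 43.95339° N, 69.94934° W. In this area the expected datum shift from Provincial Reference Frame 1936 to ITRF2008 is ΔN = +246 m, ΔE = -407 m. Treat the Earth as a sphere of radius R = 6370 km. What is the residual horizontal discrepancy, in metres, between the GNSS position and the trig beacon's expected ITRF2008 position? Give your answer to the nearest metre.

Observed coordinate differences: Δφ = +0.00233°, Δλ = -0.00453°.
Converting to metres (1° lat = 111177 m, cos φ = 0.719933): observed ΔN = 259.0 m, observed ΔE = -362.6 m.
Subtracting the expected shift leaves a residual of 259.0 − (246) = 13.0 m north and -362.6 − (-407) = 44.4 m east.
Residual distance = √(13.0² + 44.4²) = 46.3 m.

46 m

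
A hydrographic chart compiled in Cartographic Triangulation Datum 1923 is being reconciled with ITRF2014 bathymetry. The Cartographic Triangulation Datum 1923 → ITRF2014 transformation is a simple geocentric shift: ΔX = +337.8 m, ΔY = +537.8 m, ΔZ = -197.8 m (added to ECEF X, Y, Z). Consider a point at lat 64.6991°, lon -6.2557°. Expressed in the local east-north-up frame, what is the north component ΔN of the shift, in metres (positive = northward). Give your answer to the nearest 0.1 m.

ΔN = -335.1 m

The local north axis is (−sin φ cos λ, −sin φ sin λ, cos φ), giving ΔN = -303.578 + 52.980 − 84.534 = -335.13 m.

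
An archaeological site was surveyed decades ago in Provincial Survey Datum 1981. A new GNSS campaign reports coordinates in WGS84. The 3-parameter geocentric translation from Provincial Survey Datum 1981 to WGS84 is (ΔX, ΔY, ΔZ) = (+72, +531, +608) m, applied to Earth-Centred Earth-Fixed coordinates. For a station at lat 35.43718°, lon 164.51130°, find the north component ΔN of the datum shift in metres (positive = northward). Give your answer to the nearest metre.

The local north axis is (−sin φ cos λ, −sin φ sin λ, cos φ), giving ΔN = 40.230 − 82.219 + 495.369 = 453.38 m.

ΔN = 453 m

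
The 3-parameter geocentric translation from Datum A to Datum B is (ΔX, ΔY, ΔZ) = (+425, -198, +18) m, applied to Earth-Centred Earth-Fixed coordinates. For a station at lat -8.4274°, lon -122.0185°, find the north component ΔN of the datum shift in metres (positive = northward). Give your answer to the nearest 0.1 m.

At φ = -8.4274°, λ = -122.0185°: sin φ = -0.146556, cos φ = 0.989202, sin λ = -0.847877, cos λ = -0.530193.
ΔN = −sin φ cos λ·ΔX − sin φ sin λ·ΔY + cos φ·ΔZ = −(-0.146556)(-0.530193)(425) − (-0.146556)(-0.847877)(-198) + (0.989202)(18) = 9.39 m.

ΔN = 9.4 m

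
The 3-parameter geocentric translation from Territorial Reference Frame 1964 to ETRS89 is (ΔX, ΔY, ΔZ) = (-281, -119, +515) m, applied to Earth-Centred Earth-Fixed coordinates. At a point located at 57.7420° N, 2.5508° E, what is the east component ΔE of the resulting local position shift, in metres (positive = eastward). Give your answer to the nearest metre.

ΔE = -106 m

The local east axis at (φ, λ) is (−sin λ, cos λ, 0), so ΔE = −sin(2.5508°)·(-281) + cos(2.5508°)·(-119) = -106.38 m.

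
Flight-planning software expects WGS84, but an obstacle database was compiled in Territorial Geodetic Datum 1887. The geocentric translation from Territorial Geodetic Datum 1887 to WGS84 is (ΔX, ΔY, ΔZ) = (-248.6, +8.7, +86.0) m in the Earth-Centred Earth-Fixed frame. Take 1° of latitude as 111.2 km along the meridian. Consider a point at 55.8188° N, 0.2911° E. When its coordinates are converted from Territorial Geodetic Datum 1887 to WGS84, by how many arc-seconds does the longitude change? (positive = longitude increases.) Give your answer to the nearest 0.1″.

Δλ = 0.6″

sin φ = 0.827265, cos φ = 0.561812, sin λ = 0.005081, cos λ = 0.999987.
East component: ΔE = −sin λ·ΔX + cos λ·ΔY = −(0.005081)(-248.6) + (0.999987)(8.7) = 9.96 m.
1° of latitude spans 111200 m; at latitude φ, 1° of longitude spans that × cos φ = 62473.5 m, so Δλ = 9.96 / 62473.5 × 3600 = 0.574″.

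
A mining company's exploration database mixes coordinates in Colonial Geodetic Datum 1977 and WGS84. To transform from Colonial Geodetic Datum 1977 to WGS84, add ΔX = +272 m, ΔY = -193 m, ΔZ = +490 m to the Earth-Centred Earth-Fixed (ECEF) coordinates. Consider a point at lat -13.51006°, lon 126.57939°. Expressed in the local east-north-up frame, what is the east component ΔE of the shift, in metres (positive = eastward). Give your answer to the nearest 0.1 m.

ΔE = -103.4 m

The local east axis at (φ, λ) is (−sin λ, cos λ, 0), so ΔE = −sin(126.57939°)·272 + cos(126.57939°)·(-193) = -103.41 m.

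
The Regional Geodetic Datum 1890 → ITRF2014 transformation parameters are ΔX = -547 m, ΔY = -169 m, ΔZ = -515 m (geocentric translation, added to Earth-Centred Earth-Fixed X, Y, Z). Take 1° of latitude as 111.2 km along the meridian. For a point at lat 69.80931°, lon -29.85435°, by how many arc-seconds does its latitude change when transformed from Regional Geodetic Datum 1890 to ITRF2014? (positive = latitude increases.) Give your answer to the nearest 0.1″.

sin φ = 0.938549, cos φ = 0.345146, sin λ = -0.497797, cos λ = 0.867294.
North component: ΔN = −sin φ cos λ·ΔX − sin φ sin λ·ΔY + cos φ·ΔZ = −(0.938549)(0.867294)(-547) − (0.938549)(-0.497797)(-169) + (0.345146)(-515) = 188.55 m.
1° of latitude spans 111200 m, so Δφ = 188.55 / 111200 × 3600 = 6.104″.

Δφ = 6.1″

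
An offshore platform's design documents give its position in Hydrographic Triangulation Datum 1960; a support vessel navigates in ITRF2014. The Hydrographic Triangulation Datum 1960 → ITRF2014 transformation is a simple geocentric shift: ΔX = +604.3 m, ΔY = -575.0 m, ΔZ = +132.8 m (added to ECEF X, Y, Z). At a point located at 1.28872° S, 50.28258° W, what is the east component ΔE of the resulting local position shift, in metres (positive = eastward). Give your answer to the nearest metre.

At φ = -1.28872°, λ = -50.28258°: sin φ = -0.022491, cos φ = 0.999747, sin λ = -0.769205, cos λ = 0.639002.
ΔE = −sin λ·ΔX + cos λ·ΔY = −(-0.769205)·(604.3) + (0.639002)·(-575.0) = 97.40 m.

ΔE = 97 m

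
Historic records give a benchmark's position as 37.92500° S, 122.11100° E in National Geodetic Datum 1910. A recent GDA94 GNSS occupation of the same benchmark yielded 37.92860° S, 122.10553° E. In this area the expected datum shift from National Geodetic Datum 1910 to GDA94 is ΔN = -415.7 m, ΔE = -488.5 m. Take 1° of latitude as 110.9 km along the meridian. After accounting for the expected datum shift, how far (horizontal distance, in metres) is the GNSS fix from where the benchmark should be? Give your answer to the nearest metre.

19 m

Observed coordinate differences: Δφ = -0.00360°, Δλ = -0.00547°.
Converting to metres (1° lat = 110900 m, cos φ = 0.788816): observed ΔN = -399.2 m, observed ΔE = -478.5 m.
Subtracting the expected shift leaves a residual of -399.2 − (-415.7) = 16.5 m north and -478.5 − (-488.5) = 10.0 m east.
Residual distance = √(16.5² + 10.0²) = 19.3 m.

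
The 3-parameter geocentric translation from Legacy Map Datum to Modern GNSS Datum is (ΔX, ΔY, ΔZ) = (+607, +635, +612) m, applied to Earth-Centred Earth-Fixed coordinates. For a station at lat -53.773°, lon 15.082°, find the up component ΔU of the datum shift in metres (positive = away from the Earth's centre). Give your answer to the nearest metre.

ΔU = -50 m

At φ = -53.773°, λ = 15.082°: sin φ = -0.806682, cos φ = 0.590986, sin λ = 0.260201, cos λ = 0.965554.
ΔU = cos φ cos λ·ΔX + cos φ sin λ·ΔY + sin φ·ΔZ = (0.590986)(0.965554)(607) + (0.590986)(0.260201)(635) + (-0.806682)(612) = -49.67 m.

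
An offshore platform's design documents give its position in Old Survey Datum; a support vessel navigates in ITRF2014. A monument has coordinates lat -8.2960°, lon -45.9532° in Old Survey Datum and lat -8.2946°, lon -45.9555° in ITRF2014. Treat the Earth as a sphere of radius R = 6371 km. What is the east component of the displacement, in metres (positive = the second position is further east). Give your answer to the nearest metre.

ΔE = -253 m

Δφ = -8.2946° − -8.2960° = +0.0014°; Δλ = -45.9555° − -45.9532° = -0.0023°.
1° along a meridian = πR/180 = 111195 m.
ΔN = Δφ × 111195 = 155.7 m; ΔE = Δλ × 111195 × cos(-8.2960°) = -0.0023 × 111195 × 0.989536 = -253.1 m.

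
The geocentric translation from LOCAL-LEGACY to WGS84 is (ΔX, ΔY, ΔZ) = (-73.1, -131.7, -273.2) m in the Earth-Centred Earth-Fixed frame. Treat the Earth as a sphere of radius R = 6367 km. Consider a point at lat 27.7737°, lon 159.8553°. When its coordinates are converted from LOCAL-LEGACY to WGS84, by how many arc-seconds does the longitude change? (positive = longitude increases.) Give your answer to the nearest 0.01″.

sin φ = 0.465981, cos φ = 0.884795, sin λ = 0.344392, cos λ = -0.938826.
East component: ΔE = −sin λ·ΔX + cos λ·ΔY = −(0.344392)(-73.1) + (-0.938826)(-131.7) = 148.82 m.
1° of latitude spans πR/180 = 111125 m; at latitude φ, 1° of longitude spans that × cos φ = 98322.9 m, so Δλ = 148.82 / 98322.9 × 3600 = 5.449″.

Δλ = 5.45″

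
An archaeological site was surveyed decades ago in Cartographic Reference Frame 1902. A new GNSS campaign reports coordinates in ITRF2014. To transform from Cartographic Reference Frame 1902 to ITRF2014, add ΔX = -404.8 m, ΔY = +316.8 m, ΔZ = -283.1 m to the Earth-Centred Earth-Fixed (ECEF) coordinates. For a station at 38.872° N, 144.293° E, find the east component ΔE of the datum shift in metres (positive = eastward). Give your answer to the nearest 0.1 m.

The local east axis at (φ, λ) is (−sin λ, cos λ, 0), so ΔE = −sin(144.293°)·(-404.8) + cos(144.293°)·316.8 = -20.99 m.

ΔE = -21.0 m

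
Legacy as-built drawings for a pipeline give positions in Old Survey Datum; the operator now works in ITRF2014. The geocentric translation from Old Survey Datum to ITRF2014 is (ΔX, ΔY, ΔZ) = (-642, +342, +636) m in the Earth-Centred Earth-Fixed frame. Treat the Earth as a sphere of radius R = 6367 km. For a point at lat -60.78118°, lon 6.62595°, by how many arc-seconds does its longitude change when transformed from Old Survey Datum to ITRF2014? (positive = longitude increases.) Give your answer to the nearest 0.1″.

Δλ = 27.5″

sin φ = -0.872762, cos φ = 0.488146, sin λ = 0.115387, cos λ = 0.993321.
East component: ΔE = −sin λ·ΔX + cos λ·ΔY = −(0.115387)(-642) + (0.993321)(342) = 413.79 m.
1° of latitude spans πR/180 = 111125 m; at latitude φ, 1° of longitude spans that × cos φ = 54245.3 m, so Δλ = 413.79 / 54245.3 × 3600 = 27.462″.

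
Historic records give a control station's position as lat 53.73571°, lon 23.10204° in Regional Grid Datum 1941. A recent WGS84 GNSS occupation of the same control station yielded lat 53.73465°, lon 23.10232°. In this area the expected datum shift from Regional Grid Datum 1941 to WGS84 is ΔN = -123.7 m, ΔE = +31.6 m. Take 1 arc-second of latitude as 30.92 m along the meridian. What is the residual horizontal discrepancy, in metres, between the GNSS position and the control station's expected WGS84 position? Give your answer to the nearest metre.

14 m

Observed coordinate differences: Δφ = -0.00106°, Δλ = +0.00028°.
Converting to metres (1° lat = 111312 m, cos φ = 0.591511): observed ΔN = -118.0 m, observed ΔE = 18.4 m.
Subtracting the expected shift leaves a residual of -118.0 − (-123.7) = 5.7 m north and 18.4 − (31.6) = -13.2 m east.
Residual distance = √(5.7² + (-13.2)²) = 14.3 m.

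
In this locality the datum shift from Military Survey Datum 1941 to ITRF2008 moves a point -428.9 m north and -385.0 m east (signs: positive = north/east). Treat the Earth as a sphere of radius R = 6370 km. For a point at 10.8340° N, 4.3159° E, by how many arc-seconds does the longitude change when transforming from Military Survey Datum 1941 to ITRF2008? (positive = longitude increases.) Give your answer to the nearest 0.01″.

At latitude 10.8340°, cos φ = 0.982176.
One radian of longitude at latitude φ spans R cos φ, so Δλ = ΔE / (R cos φ) = -385.0 / (6370000 × 0.982176) = -6.1536e-05 rad = -12.693″.

Δλ = -12.69″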